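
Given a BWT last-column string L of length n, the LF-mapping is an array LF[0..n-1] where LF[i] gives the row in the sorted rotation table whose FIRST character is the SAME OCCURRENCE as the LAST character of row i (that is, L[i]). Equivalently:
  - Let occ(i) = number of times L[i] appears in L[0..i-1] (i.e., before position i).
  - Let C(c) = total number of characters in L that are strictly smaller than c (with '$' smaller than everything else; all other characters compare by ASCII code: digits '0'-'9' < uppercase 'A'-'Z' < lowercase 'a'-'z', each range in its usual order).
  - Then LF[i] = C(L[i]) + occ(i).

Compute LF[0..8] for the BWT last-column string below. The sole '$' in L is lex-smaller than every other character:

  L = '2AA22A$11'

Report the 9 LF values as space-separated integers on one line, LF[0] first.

Answer: 3 6 7 4 5 8 0 1 2

Derivation:
Char counts: '$':1, '1':2, '2':3, 'A':3
C (first-col start): C('$')=0, C('1')=1, C('2')=3, C('A')=6
L[0]='2': occ=0, LF[0]=C('2')+0=3+0=3
L[1]='A': occ=0, LF[1]=C('A')+0=6+0=6
L[2]='A': occ=1, LF[2]=C('A')+1=6+1=7
L[3]='2': occ=1, LF[3]=C('2')+1=3+1=4
L[4]='2': occ=2, LF[4]=C('2')+2=3+2=5
L[5]='A': occ=2, LF[5]=C('A')+2=6+2=8
L[6]='$': occ=0, LF[6]=C('$')+0=0+0=0
L[7]='1': occ=0, LF[7]=C('1')+0=1+0=1
L[8]='1': occ=1, LF[8]=C('1')+1=1+1=2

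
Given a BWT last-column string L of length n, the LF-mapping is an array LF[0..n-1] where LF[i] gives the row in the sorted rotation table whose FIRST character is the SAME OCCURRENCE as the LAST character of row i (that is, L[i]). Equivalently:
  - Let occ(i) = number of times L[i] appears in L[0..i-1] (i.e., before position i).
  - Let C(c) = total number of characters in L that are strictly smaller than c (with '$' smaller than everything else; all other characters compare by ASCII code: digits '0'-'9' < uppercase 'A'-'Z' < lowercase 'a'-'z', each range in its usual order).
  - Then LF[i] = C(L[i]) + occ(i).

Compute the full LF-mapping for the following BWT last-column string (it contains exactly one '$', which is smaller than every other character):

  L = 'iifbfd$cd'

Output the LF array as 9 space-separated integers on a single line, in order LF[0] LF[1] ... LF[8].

Char counts: '$':1, 'b':1, 'c':1, 'd':2, 'f':2, 'i':2
C (first-col start): C('$')=0, C('b')=1, C('c')=2, C('d')=3, C('f')=5, C('i')=7
L[0]='i': occ=0, LF[0]=C('i')+0=7+0=7
L[1]='i': occ=1, LF[1]=C('i')+1=7+1=8
L[2]='f': occ=0, LF[2]=C('f')+0=5+0=5
L[3]='b': occ=0, LF[3]=C('b')+0=1+0=1
L[4]='f': occ=1, LF[4]=C('f')+1=5+1=6
L[5]='d': occ=0, LF[5]=C('d')+0=3+0=3
L[6]='$': occ=0, LF[6]=C('$')+0=0+0=0
L[7]='c': occ=0, LF[7]=C('c')+0=2+0=2
L[8]='d': occ=1, LF[8]=C('d')+1=3+1=4

Answer: 7 8 5 1 6 3 0 2 4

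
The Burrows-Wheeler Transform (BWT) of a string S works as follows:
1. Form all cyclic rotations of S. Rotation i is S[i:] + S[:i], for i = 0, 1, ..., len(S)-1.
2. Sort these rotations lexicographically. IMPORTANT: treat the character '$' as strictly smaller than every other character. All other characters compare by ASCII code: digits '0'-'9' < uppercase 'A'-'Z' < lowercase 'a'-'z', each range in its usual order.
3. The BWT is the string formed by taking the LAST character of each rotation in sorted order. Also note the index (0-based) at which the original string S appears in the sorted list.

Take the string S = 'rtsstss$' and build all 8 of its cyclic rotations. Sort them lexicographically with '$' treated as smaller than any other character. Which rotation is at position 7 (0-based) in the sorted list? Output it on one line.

Answer: tsstss$r

Derivation:
All 8 rotations (rotation i = S[i:]+S[:i]):
  rot[0] = rtsstss$
  rot[1] = tsstss$r
  rot[2] = sstss$rt
  rot[3] = stss$rts
  rot[4] = tss$rtss
  rot[5] = ss$rtsst
  rot[6] = s$rtssts
  rot[7] = $rtsstss
Sorted (with $ < everything):
  sorted[0] = $rtsstss
  sorted[1] = rtsstss$
  sorted[2] = s$rtssts
  sorted[3] = ss$rtsst
  sorted[4] = sstss$rt
  sorted[5] = stss$rts
  sorted[6] = tss$rtss
  sorted[7] = tsstss$r
sorted[7] = tsstss$r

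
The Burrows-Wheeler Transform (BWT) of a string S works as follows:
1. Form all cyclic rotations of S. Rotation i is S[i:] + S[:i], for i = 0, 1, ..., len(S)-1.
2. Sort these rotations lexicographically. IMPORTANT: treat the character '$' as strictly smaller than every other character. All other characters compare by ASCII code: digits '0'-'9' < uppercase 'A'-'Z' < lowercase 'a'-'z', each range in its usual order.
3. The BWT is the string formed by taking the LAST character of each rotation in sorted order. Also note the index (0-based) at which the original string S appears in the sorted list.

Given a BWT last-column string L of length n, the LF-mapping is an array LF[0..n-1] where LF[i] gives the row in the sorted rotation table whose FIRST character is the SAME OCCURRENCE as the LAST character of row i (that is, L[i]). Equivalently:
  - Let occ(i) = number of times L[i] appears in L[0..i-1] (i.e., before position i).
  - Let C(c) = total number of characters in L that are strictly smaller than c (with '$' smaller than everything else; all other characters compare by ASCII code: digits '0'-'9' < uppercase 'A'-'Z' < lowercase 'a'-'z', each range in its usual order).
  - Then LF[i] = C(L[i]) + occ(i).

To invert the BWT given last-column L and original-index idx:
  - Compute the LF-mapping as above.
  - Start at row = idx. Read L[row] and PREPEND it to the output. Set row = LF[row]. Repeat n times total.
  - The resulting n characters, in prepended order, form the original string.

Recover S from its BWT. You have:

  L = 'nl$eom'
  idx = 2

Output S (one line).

Answer: lemon$

Derivation:
LF mapping: 4 2 0 1 5 3
Walk LF starting at row 2, prepending L[row]:
  step 1: row=2, L[2]='$', prepend. Next row=LF[2]=0
  step 2: row=0, L[0]='n', prepend. Next row=LF[0]=4
  step 3: row=4, L[4]='o', prepend. Next row=LF[4]=5
  step 4: row=5, L[5]='m', prepend. Next row=LF[5]=3
  step 5: row=3, L[3]='e', prepend. Next row=LF[3]=1
  step 6: row=1, L[1]='l', prepend. Next row=LF[1]=2
Reversed output: lemon$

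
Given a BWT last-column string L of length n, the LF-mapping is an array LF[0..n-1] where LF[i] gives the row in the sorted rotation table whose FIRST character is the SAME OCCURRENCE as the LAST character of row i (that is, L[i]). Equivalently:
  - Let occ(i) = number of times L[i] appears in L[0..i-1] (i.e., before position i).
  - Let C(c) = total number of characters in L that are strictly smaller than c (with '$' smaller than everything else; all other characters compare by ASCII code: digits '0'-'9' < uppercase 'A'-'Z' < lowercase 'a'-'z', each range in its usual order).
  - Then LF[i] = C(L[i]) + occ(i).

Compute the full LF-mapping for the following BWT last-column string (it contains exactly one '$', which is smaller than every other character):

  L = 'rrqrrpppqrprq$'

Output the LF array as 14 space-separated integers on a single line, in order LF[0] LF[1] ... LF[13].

Answer: 8 9 5 10 11 1 2 3 6 12 4 13 7 0

Derivation:
Char counts: '$':1, 'p':4, 'q':3, 'r':6
C (first-col start): C('$')=0, C('p')=1, C('q')=5, C('r')=8
L[0]='r': occ=0, LF[0]=C('r')+0=8+0=8
L[1]='r': occ=1, LF[1]=C('r')+1=8+1=9
L[2]='q': occ=0, LF[2]=C('q')+0=5+0=5
L[3]='r': occ=2, LF[3]=C('r')+2=8+2=10
L[4]='r': occ=3, LF[4]=C('r')+3=8+3=11
L[5]='p': occ=0, LF[5]=C('p')+0=1+0=1
L[6]='p': occ=1, LF[6]=C('p')+1=1+1=2
L[7]='p': occ=2, LF[7]=C('p')+2=1+2=3
L[8]='q': occ=1, LF[8]=C('q')+1=5+1=6
L[9]='r': occ=4, LF[9]=C('r')+4=8+4=12
L[10]='p': occ=3, LF[10]=C('p')+3=1+3=4
L[11]='r': occ=5, LF[11]=C('r')+5=8+5=13
L[12]='q': occ=2, LF[12]=C('q')+2=5+2=7
L[13]='$': occ=0, LF[13]=C('$')+0=0+0=0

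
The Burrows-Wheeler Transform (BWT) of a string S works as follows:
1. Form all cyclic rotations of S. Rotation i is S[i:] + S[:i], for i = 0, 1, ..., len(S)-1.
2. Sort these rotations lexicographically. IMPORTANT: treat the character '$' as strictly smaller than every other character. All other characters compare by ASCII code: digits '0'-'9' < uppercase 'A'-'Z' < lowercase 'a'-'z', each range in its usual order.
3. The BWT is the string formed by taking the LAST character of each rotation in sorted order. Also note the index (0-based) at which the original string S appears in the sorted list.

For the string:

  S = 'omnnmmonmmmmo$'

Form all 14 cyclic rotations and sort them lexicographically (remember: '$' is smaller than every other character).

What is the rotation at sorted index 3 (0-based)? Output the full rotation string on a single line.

Answer: mmo$omnnmmonmm

Derivation:
All 14 rotations (rotation i = S[i:]+S[:i]):
  rot[0] = omnnmmonmmmmo$
  rot[1] = mnnmmonmmmmo$o
  rot[2] = nnmmonmmmmo$om
  rot[3] = nmmonmmmmo$omn
  rot[4] = mmonmmmmo$omnn
  rot[5] = monmmmmo$omnnm
  rot[6] = onmmmmo$omnnmm
  rot[7] = nmmmmo$omnnmmo
  rot[8] = mmmmo$omnnmmon
  rot[9] = mmmo$omnnmmonm
  rot[10] = mmo$omnnmmonmm
  rot[11] = mo$omnnmmonmmm
  rot[12] = o$omnnmmonmmmm
  rot[13] = $omnnmmonmmmmo
Sorted (with $ < everything):
  sorted[0] = $omnnmmonmmmmo
  sorted[1] = mmmmo$omnnmmon
  sorted[2] = mmmo$omnnmmonm
  sorted[3] = mmo$omnnmmonmm
  sorted[4] = mmonmmmmo$omnn
  sorted[5] = mnnmmonmmmmo$o
  sorted[6] = mo$omnnmmonmmm
  sorted[7] = monmmmmo$omnnm
  sorted[8] = nmmmmo$omnnmmo
  sorted[9] = nmmonmmmmo$omn
  sorted[10] = nnmmonmmmmo$om
  sorted[11] = o$omnnmmonmmmm
  sorted[12] = omnnmmonmmmmo$
  sorted[13] = onmmmmo$omnnmm
sorted[3] = mmo$omnnmmonmm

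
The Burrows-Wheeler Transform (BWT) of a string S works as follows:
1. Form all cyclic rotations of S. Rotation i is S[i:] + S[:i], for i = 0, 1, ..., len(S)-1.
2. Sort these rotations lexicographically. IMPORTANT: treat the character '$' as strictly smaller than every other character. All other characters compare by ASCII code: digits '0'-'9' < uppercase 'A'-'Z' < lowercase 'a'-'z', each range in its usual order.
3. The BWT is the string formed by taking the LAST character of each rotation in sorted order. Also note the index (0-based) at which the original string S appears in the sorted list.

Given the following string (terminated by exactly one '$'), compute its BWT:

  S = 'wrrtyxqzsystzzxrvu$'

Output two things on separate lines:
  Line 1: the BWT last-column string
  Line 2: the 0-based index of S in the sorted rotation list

Answer: uxwrxyzrsvr$yzstqzt
11

Derivation:
All 19 rotations (rotation i = S[i:]+S[:i]):
  rot[0] = wrrtyxqzsystzzxrvu$
  rot[1] = rrtyxqzsystzzxrvu$w
  rot[2] = rtyxqzsystzzxrvu$wr
  rot[3] = tyxqzsystzzxrvu$wrr
  rot[4] = yxqzsystzzxrvu$wrrt
  rot[5] = xqzsystzzxrvu$wrrty
  rot[6] = qzsystzzxrvu$wrrtyx
  rot[7] = zsystzzxrvu$wrrtyxq
  rot[8] = systzzxrvu$wrrtyxqz
  rot[9] = ystzzxrvu$wrrtyxqzs
  rot[10] = stzzxrvu$wrrtyxqzsy
  rot[11] = tzzxrvu$wrrtyxqzsys
  rot[12] = zzxrvu$wrrtyxqzsyst
  rot[13] = zxrvu$wrrtyxqzsystz
  rot[14] = xrvu$wrrtyxqzsystzz
  rot[15] = rvu$wrrtyxqzsystzzx
  rot[16] = vu$wrrtyxqzsystzzxr
  rot[17] = u$wrrtyxqzsystzzxrv
  rot[18] = $wrrtyxqzsystzzxrvu
Sorted (with $ < everything):
  sorted[0] = $wrrtyxqzsystzzxrvu  (last char: 'u')
  sorted[1] = qzsystzzxrvu$wrrtyx  (last char: 'x')
  sorted[2] = rrtyxqzsystzzxrvu$w  (last char: 'w')
  sorted[3] = rtyxqzsystzzxrvu$wr  (last char: 'r')
  sorted[4] = rvu$wrrtyxqzsystzzx  (last char: 'x')
  sorted[5] = stzzxrvu$wrrtyxqzsy  (last char: 'y')
  sorted[6] = systzzxrvu$wrrtyxqz  (last char: 'z')
  sorted[7] = tyxqzsystzzxrvu$wrr  (last char: 'r')
  sorted[8] = tzzxrvu$wrrtyxqzsys  (last char: 's')
  sorted[9] = u$wrrtyxqzsystzzxrv  (last char: 'v')
  sorted[10] = vu$wrrtyxqzsystzzxr  (last char: 'r')
  sorted[11] = wrrtyxqzsystzzxrvu$  (last char: '$')
  sorted[12] = xqzsystzzxrvu$wrrty  (last char: 'y')
  sorted[13] = xrvu$wrrtyxqzsystzz  (last char: 'z')
  sorted[14] = ystzzxrvu$wrrtyxqzs  (last char: 's')
  sorted[15] = yxqzsystzzxrvu$wrrt  (last char: 't')
  sorted[16] = zsystzzxrvu$wrrtyxq  (last char: 'q')
  sorted[17] = zxrvu$wrrtyxqzsystz  (last char: 'z')
  sorted[18] = zzxrvu$wrrtyxqzsyst  (last char: 't')
Last column: uxwrxyzrsvr$yzstqzt
Original string S is at sorted index 11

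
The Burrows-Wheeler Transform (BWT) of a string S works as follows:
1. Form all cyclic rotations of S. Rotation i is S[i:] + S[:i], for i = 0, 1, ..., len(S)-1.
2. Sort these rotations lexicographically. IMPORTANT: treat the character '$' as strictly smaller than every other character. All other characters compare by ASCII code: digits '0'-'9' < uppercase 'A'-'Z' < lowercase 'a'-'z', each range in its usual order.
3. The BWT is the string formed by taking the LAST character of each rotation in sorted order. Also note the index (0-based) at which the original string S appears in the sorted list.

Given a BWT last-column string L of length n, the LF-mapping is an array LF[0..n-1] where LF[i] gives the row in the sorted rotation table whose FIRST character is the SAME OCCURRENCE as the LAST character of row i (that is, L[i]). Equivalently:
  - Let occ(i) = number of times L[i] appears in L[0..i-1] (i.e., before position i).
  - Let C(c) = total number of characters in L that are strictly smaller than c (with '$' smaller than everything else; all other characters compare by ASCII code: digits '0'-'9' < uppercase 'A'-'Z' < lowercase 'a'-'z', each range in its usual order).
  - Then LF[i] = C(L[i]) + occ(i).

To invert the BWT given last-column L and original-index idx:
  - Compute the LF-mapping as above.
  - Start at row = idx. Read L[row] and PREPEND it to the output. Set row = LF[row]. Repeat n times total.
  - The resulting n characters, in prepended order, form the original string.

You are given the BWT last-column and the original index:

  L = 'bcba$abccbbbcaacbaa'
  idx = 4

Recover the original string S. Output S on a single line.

Answer: acaabcbaacbbbbaccb$

Derivation:
LF mapping: 7 14 8 1 0 2 9 15 16 10 11 12 17 3 4 18 13 5 6
Walk LF starting at row 4, prepending L[row]:
  step 1: row=4, L[4]='$', prepend. Next row=LF[4]=0
  step 2: row=0, L[0]='b', prepend. Next row=LF[0]=7
  step 3: row=7, L[7]='c', prepend. Next row=LF[7]=15
  step 4: row=15, L[15]='c', prepend. Next row=LF[15]=18
  step 5: row=18, L[18]='a', prepend. Next row=LF[18]=6
  step 6: row=6, L[6]='b', prepend. Next row=LF[6]=9
  step 7: row=9, L[9]='b', prepend. Next row=LF[9]=10
  step 8: row=10, L[10]='b', prepend. Next row=LF[10]=11
  step 9: row=11, L[11]='b', prepend. Next row=LF[11]=12
  step 10: row=12, L[12]='c', prepend. Next row=LF[12]=17
  step 11: row=17, L[17]='a', prepend. Next row=LF[17]=5
  step 12: row=5, L[5]='a', prepend. Next row=LF[5]=2
  step 13: row=2, L[2]='b', prepend. Next row=LF[2]=8
  step 14: row=8, L[8]='c', prepend. Next row=LF[8]=16
  step 15: row=16, L[16]='b', prepend. Next row=LF[16]=13
  step 16: row=13, L[13]='a', prepend. Next row=LF[13]=3
  step 17: row=3, L[3]='a', prepend. Next row=LF[3]=1
  step 18: row=1, L[1]='c', prepend. Next row=LF[1]=14
  step 19: row=14, L[14]='a', prepend. Next row=LF[14]=4
Reversed output: acaabcbaacbbbbaccb$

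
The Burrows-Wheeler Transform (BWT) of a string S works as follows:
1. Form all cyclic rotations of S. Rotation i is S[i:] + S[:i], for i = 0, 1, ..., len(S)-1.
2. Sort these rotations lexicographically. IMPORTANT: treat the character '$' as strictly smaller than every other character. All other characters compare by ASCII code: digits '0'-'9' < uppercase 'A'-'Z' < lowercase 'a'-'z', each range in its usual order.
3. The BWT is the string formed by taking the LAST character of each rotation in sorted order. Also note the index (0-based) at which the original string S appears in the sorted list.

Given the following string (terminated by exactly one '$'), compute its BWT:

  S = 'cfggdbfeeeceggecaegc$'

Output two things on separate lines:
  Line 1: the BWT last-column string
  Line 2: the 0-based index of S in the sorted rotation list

Answer: ccdgee$ggeefacbceggfe
6

Derivation:
All 21 rotations (rotation i = S[i:]+S[:i]):
  rot[0] = cfggdbfeeeceggecaegc$
  rot[1] = fggdbfeeeceggecaegc$c
  rot[2] = ggdbfeeeceggecaegc$cf
  rot[3] = gdbfeeeceggecaegc$cfg
  rot[4] = dbfeeeceggecaegc$cfgg
  rot[5] = bfeeeceggecaegc$cfggd
  rot[6] = feeeceggecaegc$cfggdb
  rot[7] = eeeceggecaegc$cfggdbf
  rot[8] = eeceggecaegc$cfggdbfe
  rot[9] = eceggecaegc$cfggdbfee
  rot[10] = ceggecaegc$cfggdbfeee
  rot[11] = eggecaegc$cfggdbfeeec
  rot[12] = ggecaegc$cfggdbfeeece
  rot[13] = gecaegc$cfggdbfeeeceg
  rot[14] = ecaegc$cfggdbfeeecegg
  rot[15] = caegc$cfggdbfeeecegge
  rot[16] = aegc$cfggdbfeeeceggec
  rot[17] = egc$cfggdbfeeeceggeca
  rot[18] = gc$cfggdbfeeeceggecae
  rot[19] = c$cfggdbfeeeceggecaeg
  rot[20] = $cfggdbfeeeceggecaegc
Sorted (with $ < everything):
  sorted[0] = $cfggdbfeeeceggecaegc  (last char: 'c')
  sorted[1] = aegc$cfggdbfeeeceggec  (last char: 'c')
  sorted[2] = bfeeeceggecaegc$cfggd  (last char: 'd')
  sorted[3] = c$cfggdbfeeeceggecaeg  (last char: 'g')
  sorted[4] = caegc$cfggdbfeeecegge  (last char: 'e')
  sorted[5] = ceggecaegc$cfggdbfeee  (last char: 'e')
  sorted[6] = cfggdbfeeeceggecaegc$  (last char: '$')
  sorted[7] = dbfeeeceggecaegc$cfgg  (last char: 'g')
  sorted[8] = ecaegc$cfggdbfeeecegg  (last char: 'g')
  sorted[9] = eceggecaegc$cfggdbfee  (last char: 'e')
  sorted[10] = eeceggecaegc$cfggdbfe  (last char: 'e')
  sorted[11] = eeeceggecaegc$cfggdbf  (last char: 'f')
  sorted[12] = egc$cfggdbfeeeceggeca  (last char: 'a')
  sorted[13] = eggecaegc$cfggdbfeeec  (last char: 'c')
  sorted[14] = feeeceggecaegc$cfggdb  (last char: 'b')
  sorted[15] = fggdbfeeeceggecaegc$c  (last char: 'c')
  sorted[16] = gc$cfggdbfeeeceggecae  (last char: 'e')
  sorted[17] = gdbfeeeceggecaegc$cfg  (last char: 'g')
  sorted[18] = gecaegc$cfggdbfeeeceg  (last char: 'g')
  sorted[19] = ggdbfeeeceggecaegc$cf  (last char: 'f')
  sorted[20] = ggecaegc$cfggdbfeeece  (last char: 'e')
Last column: ccdgee$ggeefacbceggfe
Original string S is at sorted index 6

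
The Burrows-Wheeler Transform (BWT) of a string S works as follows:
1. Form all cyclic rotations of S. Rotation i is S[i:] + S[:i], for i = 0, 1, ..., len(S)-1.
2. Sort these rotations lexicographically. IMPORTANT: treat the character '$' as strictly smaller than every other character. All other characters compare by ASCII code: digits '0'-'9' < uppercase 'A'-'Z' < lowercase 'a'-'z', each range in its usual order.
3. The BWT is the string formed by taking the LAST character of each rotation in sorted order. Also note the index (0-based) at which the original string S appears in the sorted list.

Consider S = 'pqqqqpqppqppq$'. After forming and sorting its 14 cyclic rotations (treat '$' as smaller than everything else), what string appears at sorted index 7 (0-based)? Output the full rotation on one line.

All 14 rotations (rotation i = S[i:]+S[:i]):
  rot[0] = pqqqqpqppqppq$
  rot[1] = qqqqpqppqppq$p
  rot[2] = qqqpqppqppq$pq
  rot[3] = qqpqppqppq$pqq
  rot[4] = qpqppqppq$pqqq
  rot[5] = pqppqppq$pqqqq
  rot[6] = qppqppq$pqqqqp
  rot[7] = ppqppq$pqqqqpq
  rot[8] = pqppq$pqqqqpqp
  rot[9] = qppq$pqqqqpqpp
  rot[10] = ppq$pqqqqpqppq
  rot[11] = pq$pqqqqpqppqp
  rot[12] = q$pqqqqpqppqpp
  rot[13] = $pqqqqpqppqppq
Sorted (with $ < everything):
  sorted[0] = $pqqqqpqppqppq
  sorted[1] = ppq$pqqqqpqppq
  sorted[2] = ppqppq$pqqqqpq
  sorted[3] = pq$pqqqqpqppqp
  sorted[4] = pqppq$pqqqqpqp
  sorted[5] = pqppqppq$pqqqq
  sorted[6] = pqqqqpqppqppq$
  sorted[7] = q$pqqqqpqppqpp
  sorted[8] = qppq$pqqqqpqpp
  sorted[9] = qppqppq$pqqqqp
  sorted[10] = qpqppqppq$pqqq
  sorted[11] = qqpqppqppq$pqq
  sorted[12] = qqqpqppqppq$pq
  sorted[13] = qqqqpqppqppq$p
sorted[7] = q$pqqqqpqppqpp

Answer: q$pqqqqpqppqpp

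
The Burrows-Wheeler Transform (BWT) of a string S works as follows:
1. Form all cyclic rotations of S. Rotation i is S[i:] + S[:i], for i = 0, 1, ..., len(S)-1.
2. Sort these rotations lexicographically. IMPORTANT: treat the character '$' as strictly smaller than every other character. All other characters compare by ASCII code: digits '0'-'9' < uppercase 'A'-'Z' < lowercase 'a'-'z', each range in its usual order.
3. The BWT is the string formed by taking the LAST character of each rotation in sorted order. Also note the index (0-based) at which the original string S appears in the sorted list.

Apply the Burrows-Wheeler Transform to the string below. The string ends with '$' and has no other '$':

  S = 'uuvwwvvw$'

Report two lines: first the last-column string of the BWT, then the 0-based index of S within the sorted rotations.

Answer: w$uwvuvwv
1

Derivation:
All 9 rotations (rotation i = S[i:]+S[:i]):
  rot[0] = uuvwwvvw$
  rot[1] = uvwwvvw$u
  rot[2] = vwwvvw$uu
  rot[3] = wwvvw$uuv
  rot[4] = wvvw$uuvw
  rot[5] = vvw$uuvww
  rot[6] = vw$uuvwwv
  rot[7] = w$uuvwwvv
  rot[8] = $uuvwwvvw
Sorted (with $ < everything):
  sorted[0] = $uuvwwvvw  (last char: 'w')
  sorted[1] = uuvwwvvw$  (last char: '$')
  sorted[2] = uvwwvvw$u  (last char: 'u')
  sorted[3] = vvw$uuvww  (last char: 'w')
  sorted[4] = vw$uuvwwv  (last char: 'v')
  sorted[5] = vwwvvw$uu  (last char: 'u')
  sorted[6] = w$uuvwwvv  (last char: 'v')
  sorted[7] = wvvw$uuvw  (last char: 'w')
  sorted[8] = wwvvw$uuv  (last char: 'v')
Last column: w$uwvuvwv
Original string S is at sorted index 1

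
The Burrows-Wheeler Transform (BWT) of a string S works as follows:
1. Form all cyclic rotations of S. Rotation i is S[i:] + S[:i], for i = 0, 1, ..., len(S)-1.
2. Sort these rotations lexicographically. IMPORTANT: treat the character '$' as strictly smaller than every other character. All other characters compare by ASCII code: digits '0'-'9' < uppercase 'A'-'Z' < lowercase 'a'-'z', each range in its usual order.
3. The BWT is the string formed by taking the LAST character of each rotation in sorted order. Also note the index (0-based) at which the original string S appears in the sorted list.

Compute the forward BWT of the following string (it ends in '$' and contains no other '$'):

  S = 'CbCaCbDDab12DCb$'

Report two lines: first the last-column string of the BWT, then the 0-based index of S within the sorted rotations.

All 16 rotations (rotation i = S[i:]+S[:i]):
  rot[0] = CbCaCbDDab12DCb$
  rot[1] = bCaCbDDab12DCb$C
  rot[2] = CaCbDDab12DCb$Cb
  rot[3] = aCbDDab12DCb$CbC
  rot[4] = CbDDab12DCb$CbCa
  rot[5] = bDDab12DCb$CbCaC
  rot[6] = DDab12DCb$CbCaCb
  rot[7] = Dab12DCb$CbCaCbD
  rot[8] = ab12DCb$CbCaCbDD
  rot[9] = b12DCb$CbCaCbDDa
  rot[10] = 12DCb$CbCaCbDDab
  rot[11] = 2DCb$CbCaCbDDab1
  rot[12] = DCb$CbCaCbDDab12
  rot[13] = Cb$CbCaCbDDab12D
  rot[14] = b$CbCaCbDDab12DC
  rot[15] = $CbCaCbDDab12DCb
Sorted (with $ < everything):
  sorted[0] = $CbCaCbDDab12DCb  (last char: 'b')
  sorted[1] = 12DCb$CbCaCbDDab  (last char: 'b')
  sorted[2] = 2DCb$CbCaCbDDab1  (last char: '1')
  sorted[3] = CaCbDDab12DCb$Cb  (last char: 'b')
  sorted[4] = Cb$CbCaCbDDab12D  (last char: 'D')
  sorted[5] = CbCaCbDDab12DCb$  (last char: '$')
  sorted[6] = CbDDab12DCb$CbCa  (last char: 'a')
  sorted[7] = DCb$CbCaCbDDab12  (last char: '2')
  sorted[8] = DDab12DCb$CbCaCb  (last char: 'b')
  sorted[9] = Dab12DCb$CbCaCbD  (last char: 'D')
  sorted[10] = aCbDDab12DCb$CbC  (last char: 'C')
  sorted[11] = ab12DCb$CbCaCbDD  (last char: 'D')
  sorted[12] = b$CbCaCbDDab12DC  (last char: 'C')
  sorted[13] = b12DCb$CbCaCbDDa  (last char: 'a')
  sorted[14] = bCaCbDDab12DCb$C  (last char: 'C')
  sorted[15] = bDDab12DCb$CbCaC  (last char: 'C')
Last column: bb1bD$a2bDCDCaCC
Original string S is at sorted index 5

Answer: bb1bD$a2bDCDCaCC
5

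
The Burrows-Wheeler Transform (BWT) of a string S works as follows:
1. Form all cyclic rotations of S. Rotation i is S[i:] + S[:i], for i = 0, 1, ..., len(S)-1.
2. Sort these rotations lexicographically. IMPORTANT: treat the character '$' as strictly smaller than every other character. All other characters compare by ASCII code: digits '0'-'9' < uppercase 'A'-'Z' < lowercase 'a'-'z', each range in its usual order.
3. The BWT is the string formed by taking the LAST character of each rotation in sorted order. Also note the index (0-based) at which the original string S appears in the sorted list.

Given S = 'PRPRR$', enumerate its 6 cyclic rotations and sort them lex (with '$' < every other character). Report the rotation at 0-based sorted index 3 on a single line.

All 6 rotations (rotation i = S[i:]+S[:i]):
  rot[0] = PRPRR$
  rot[1] = RPRR$P
  rot[2] = PRR$PR
  rot[3] = RR$PRP
  rot[4] = R$PRPR
  rot[5] = $PRPRR
Sorted (with $ < everything):
  sorted[0] = $PRPRR
  sorted[1] = PRPRR$
  sorted[2] = PRR$PR
  sorted[3] = R$PRPR
  sorted[4] = RPRR$P
  sorted[5] = RR$PRP
sorted[3] = R$PRPR

Answer: R$PRPR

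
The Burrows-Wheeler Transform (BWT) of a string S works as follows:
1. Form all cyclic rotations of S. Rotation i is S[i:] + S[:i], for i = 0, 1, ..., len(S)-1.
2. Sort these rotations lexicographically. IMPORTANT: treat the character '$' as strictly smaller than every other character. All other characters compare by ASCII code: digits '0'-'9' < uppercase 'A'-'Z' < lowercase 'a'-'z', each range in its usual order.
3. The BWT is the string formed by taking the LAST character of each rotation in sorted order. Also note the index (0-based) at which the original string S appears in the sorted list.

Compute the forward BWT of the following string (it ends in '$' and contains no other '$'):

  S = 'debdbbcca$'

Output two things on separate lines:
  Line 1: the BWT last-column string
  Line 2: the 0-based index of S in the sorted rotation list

All 10 rotations (rotation i = S[i:]+S[:i]):
  rot[0] = debdbbcca$
  rot[1] = ebdbbcca$d
  rot[2] = bdbbcca$de
  rot[3] = dbbcca$deb
  rot[4] = bbcca$debd
  rot[5] = bcca$debdb
  rot[6] = cca$debdbb
  rot[7] = ca$debdbbc
  rot[8] = a$debdbbcc
  rot[9] = $debdbbcca
Sorted (with $ < everything):
  sorted[0] = $debdbbcca  (last char: 'a')
  sorted[1] = a$debdbbcc  (last char: 'c')
  sorted[2] = bbcca$debd  (last char: 'd')
  sorted[3] = bcca$debdb  (last char: 'b')
  sorted[4] = bdbbcca$de  (last char: 'e')
  sorted[5] = ca$debdbbc  (last char: 'c')
  sorted[6] = cca$debdbb  (last char: 'b')
  sorted[7] = dbbcca$deb  (last char: 'b')
  sorted[8] = debdbbcca$  (last char: '$')
  sorted[9] = ebdbbcca$d  (last char: 'd')
Last column: acdbecbb$d
Original string S is at sorted index 8

Answer: acdbecbb$d
8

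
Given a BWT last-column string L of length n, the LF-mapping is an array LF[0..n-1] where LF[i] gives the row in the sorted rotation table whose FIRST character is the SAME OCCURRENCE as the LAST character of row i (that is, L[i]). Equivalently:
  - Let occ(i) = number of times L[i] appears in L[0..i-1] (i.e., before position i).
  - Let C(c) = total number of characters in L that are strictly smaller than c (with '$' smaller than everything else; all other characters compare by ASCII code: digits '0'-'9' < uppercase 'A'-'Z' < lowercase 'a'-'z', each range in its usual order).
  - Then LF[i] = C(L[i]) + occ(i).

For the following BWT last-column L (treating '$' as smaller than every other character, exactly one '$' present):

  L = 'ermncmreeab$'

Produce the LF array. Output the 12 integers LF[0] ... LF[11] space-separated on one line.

Answer: 4 10 7 9 3 8 11 5 6 1 2 0

Derivation:
Char counts: '$':1, 'a':1, 'b':1, 'c':1, 'e':3, 'm':2, 'n':1, 'r':2
C (first-col start): C('$')=0, C('a')=1, C('b')=2, C('c')=3, C('e')=4, C('m')=7, C('n')=9, C('r')=10
L[0]='e': occ=0, LF[0]=C('e')+0=4+0=4
L[1]='r': occ=0, LF[1]=C('r')+0=10+0=10
L[2]='m': occ=0, LF[2]=C('m')+0=7+0=7
L[3]='n': occ=0, LF[3]=C('n')+0=9+0=9
L[4]='c': occ=0, LF[4]=C('c')+0=3+0=3
L[5]='m': occ=1, LF[5]=C('m')+1=7+1=8
L[6]='r': occ=1, LF[6]=C('r')+1=10+1=11
L[7]='e': occ=1, LF[7]=C('e')+1=4+1=5
L[8]='e': occ=2, LF[8]=C('e')+2=4+2=6
L[9]='a': occ=0, LF[9]=C('a')+0=1+0=1
L[10]='b': occ=0, LF[10]=C('b')+0=2+0=2
L[11]='$': occ=0, LF[11]=C('$')+0=0+0=0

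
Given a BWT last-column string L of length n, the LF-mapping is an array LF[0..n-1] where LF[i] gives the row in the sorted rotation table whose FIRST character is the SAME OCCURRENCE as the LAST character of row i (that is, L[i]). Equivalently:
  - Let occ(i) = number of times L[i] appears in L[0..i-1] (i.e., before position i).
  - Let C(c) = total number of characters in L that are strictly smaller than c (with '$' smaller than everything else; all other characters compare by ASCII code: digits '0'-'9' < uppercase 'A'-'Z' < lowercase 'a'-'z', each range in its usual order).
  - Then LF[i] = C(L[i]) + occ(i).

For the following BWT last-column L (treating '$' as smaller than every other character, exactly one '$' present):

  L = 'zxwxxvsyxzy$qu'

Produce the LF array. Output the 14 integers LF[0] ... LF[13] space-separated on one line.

Answer: 12 6 5 7 8 4 2 10 9 13 11 0 1 3

Derivation:
Char counts: '$':1, 'q':1, 's':1, 'u':1, 'v':1, 'w':1, 'x':4, 'y':2, 'z':2
C (first-col start): C('$')=0, C('q')=1, C('s')=2, C('u')=3, C('v')=4, C('w')=5, C('x')=6, C('y')=10, C('z')=12
L[0]='z': occ=0, LF[0]=C('z')+0=12+0=12
L[1]='x': occ=0, LF[1]=C('x')+0=6+0=6
L[2]='w': occ=0, LF[2]=C('w')+0=5+0=5
L[3]='x': occ=1, LF[3]=C('x')+1=6+1=7
L[4]='x': occ=2, LF[4]=C('x')+2=6+2=8
L[5]='v': occ=0, LF[5]=C('v')+0=4+0=4
L[6]='s': occ=0, LF[6]=C('s')+0=2+0=2
L[7]='y': occ=0, LF[7]=C('y')+0=10+0=10
L[8]='x': occ=3, LF[8]=C('x')+3=6+3=9
L[9]='z': occ=1, LF[9]=C('z')+1=12+1=13
L[10]='y': occ=1, LF[10]=C('y')+1=10+1=11
L[11]='$': occ=0, LF[11]=C('$')+0=0+0=0
L[12]='q': occ=0, LF[12]=C('q')+0=1+0=1
L[13]='u': occ=0, LF[13]=C('u')+0=3+0=3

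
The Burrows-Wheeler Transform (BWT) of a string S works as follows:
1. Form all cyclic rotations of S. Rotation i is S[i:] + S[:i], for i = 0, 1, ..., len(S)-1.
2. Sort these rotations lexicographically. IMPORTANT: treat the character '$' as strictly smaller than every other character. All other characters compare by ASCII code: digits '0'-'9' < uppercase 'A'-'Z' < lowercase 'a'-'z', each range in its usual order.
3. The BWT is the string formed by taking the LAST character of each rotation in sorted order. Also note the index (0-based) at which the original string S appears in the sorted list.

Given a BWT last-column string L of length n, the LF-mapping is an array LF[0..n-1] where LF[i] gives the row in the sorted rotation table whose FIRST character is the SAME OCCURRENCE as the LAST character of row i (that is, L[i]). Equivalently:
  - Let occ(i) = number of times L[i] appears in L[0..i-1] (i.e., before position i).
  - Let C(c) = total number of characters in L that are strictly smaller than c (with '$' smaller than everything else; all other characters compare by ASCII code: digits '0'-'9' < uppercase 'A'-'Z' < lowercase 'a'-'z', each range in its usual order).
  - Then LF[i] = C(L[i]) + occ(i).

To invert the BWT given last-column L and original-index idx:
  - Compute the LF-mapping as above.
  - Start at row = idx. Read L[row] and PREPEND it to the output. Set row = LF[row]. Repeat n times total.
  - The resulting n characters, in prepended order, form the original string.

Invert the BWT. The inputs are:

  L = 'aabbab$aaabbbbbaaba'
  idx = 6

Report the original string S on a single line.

Answer: aabbbbaaabbaabbbaa$

Derivation:
LF mapping: 1 2 10 11 3 12 0 4 5 6 13 14 15 16 17 7 8 18 9
Walk LF starting at row 6, prepending L[row]:
  step 1: row=6, L[6]='$', prepend. Next row=LF[6]=0
  step 2: row=0, L[0]='a', prepend. Next row=LF[0]=1
  step 3: row=1, L[1]='a', prepend. Next row=LF[1]=2
  step 4: row=2, L[2]='b', prepend. Next row=LF[2]=10
  step 5: row=10, L[10]='b', prepend. Next row=LF[10]=13
  step 6: row=13, L[13]='b', prepend. Next row=LF[13]=16
  step 7: row=16, L[16]='a', prepend. Next row=LF[16]=8
  step 8: row=8, L[8]='a', prepend. Next row=LF[8]=5
  step 9: row=5, L[5]='b', prepend. Next row=LF[5]=12
  step 10: row=12, L[12]='b', prepend. Next row=LF[12]=15
  step 11: row=15, L[15]='a', prepend. Next row=LF[15]=7
  step 12: row=7, L[7]='a', prepend. Next row=LF[7]=4
  step 13: row=4, L[4]='a', prepend. Next row=LF[4]=3
  step 14: row=3, L[3]='b', prepend. Next row=LF[3]=11
  step 15: row=11, L[11]='b', prepend. Next row=LF[11]=14
  step 16: row=14, L[14]='b', prepend. Next row=LF[14]=17
  step 17: row=17, L[17]='b', prepend. Next row=LF[17]=18
  step 18: row=18, L[18]='a', prepend. Next row=LF[18]=9
  step 19: row=9, L[9]='a', prepend. Next row=LF[9]=6
Reversed output: aabbbbaaabbaabbbaa$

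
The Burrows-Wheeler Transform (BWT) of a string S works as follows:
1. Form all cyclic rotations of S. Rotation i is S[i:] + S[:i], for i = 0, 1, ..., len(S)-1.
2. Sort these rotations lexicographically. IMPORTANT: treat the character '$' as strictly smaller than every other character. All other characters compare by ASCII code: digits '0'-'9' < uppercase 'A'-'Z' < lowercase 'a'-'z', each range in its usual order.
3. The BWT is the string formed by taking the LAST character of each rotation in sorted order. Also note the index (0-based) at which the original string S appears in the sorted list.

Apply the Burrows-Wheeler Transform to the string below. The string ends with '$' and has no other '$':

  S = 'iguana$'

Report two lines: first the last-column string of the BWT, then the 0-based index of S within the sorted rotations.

All 7 rotations (rotation i = S[i:]+S[:i]):
  rot[0] = iguana$
  rot[1] = guana$i
  rot[2] = uana$ig
  rot[3] = ana$igu
  rot[4] = na$igua
  rot[5] = a$iguan
  rot[6] = $iguana
Sorted (with $ < everything):
  sorted[0] = $iguana  (last char: 'a')
  sorted[1] = a$iguan  (last char: 'n')
  sorted[2] = ana$igu  (last char: 'u')
  sorted[3] = guana$i  (last char: 'i')
  sorted[4] = iguana$  (last char: '$')
  sorted[5] = na$igua  (last char: 'a')
  sorted[6] = uana$ig  (last char: 'g')
Last column: anui$ag
Original string S is at sorted index 4

Answer: anui$ag
4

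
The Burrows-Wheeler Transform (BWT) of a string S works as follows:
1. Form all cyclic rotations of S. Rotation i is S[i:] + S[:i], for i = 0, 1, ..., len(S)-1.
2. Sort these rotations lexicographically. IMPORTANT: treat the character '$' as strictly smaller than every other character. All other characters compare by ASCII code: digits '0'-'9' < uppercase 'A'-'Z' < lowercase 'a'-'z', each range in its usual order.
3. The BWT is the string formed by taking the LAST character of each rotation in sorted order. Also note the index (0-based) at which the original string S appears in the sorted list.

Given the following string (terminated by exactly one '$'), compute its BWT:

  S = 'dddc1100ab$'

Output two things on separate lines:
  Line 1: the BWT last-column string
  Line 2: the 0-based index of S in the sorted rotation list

Answer: b101c0addd$
10

Derivation:
All 11 rotations (rotation i = S[i:]+S[:i]):
  rot[0] = dddc1100ab$
  rot[1] = ddc1100ab$d
  rot[2] = dc1100ab$dd
  rot[3] = c1100ab$ddd
  rot[4] = 1100ab$dddc
  rot[5] = 100ab$dddc1
  rot[6] = 00ab$dddc11
  rot[7] = 0ab$dddc110
  rot[8] = ab$dddc1100
  rot[9] = b$dddc1100a
  rot[10] = $dddc1100ab
Sorted (with $ < everything):
  sorted[0] = $dddc1100ab  (last char: 'b')
  sorted[1] = 00ab$dddc11  (last char: '1')
  sorted[2] = 0ab$dddc110  (last char: '0')
  sorted[3] = 100ab$dddc1  (last char: '1')
  sorted[4] = 1100ab$dddc  (last char: 'c')
  sorted[5] = ab$dddc1100  (last char: '0')
  sorted[6] = b$dddc1100a  (last char: 'a')
  sorted[7] = c1100ab$ddd  (last char: 'd')
  sorted[8] = dc1100ab$dd  (last char: 'd')
  sorted[9] = ddc1100ab$d  (last char: 'd')
  sorted[10] = dddc1100ab$  (last char: '$')
Last column: b101c0addd$
Original string S is at sorted index 10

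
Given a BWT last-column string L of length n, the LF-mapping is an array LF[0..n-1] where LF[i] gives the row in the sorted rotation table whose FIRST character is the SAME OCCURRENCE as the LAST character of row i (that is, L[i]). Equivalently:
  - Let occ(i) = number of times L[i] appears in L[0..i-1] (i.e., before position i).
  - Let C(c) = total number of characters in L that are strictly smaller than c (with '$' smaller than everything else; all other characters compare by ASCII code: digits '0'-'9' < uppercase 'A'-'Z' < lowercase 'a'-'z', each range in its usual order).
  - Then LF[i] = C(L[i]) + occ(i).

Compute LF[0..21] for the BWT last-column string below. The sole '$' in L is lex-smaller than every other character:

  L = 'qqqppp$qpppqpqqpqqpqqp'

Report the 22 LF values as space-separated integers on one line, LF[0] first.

Answer: 11 12 13 1 2 3 0 14 4 5 6 15 7 16 17 8 18 19 9 20 21 10

Derivation:
Char counts: '$':1, 'p':10, 'q':11
C (first-col start): C('$')=0, C('p')=1, C('q')=11
L[0]='q': occ=0, LF[0]=C('q')+0=11+0=11
L[1]='q': occ=1, LF[1]=C('q')+1=11+1=12
L[2]='q': occ=2, LF[2]=C('q')+2=11+2=13
L[3]='p': occ=0, LF[3]=C('p')+0=1+0=1
L[4]='p': occ=1, LF[4]=C('p')+1=1+1=2
L[5]='p': occ=2, LF[5]=C('p')+2=1+2=3
L[6]='$': occ=0, LF[6]=C('$')+0=0+0=0
L[7]='q': occ=3, LF[7]=C('q')+3=11+3=14
L[8]='p': occ=3, LF[8]=C('p')+3=1+3=4
L[9]='p': occ=4, LF[9]=C('p')+4=1+4=5
L[10]='p': occ=5, LF[10]=C('p')+5=1+5=6
L[11]='q': occ=4, LF[11]=C('q')+4=11+4=15
L[12]='p': occ=6, LF[12]=C('p')+6=1+6=7
L[13]='q': occ=5, LF[13]=C('q')+5=11+5=16
L[14]='q': occ=6, LF[14]=C('q')+6=11+6=17
L[15]='p': occ=7, LF[15]=C('p')+7=1+7=8
L[16]='q': occ=7, LF[16]=C('q')+7=11+7=18
L[17]='q': occ=8, LF[17]=C('q')+8=11+8=19
L[18]='p': occ=8, LF[18]=C('p')+8=1+8=9
L[19]='q': occ=9, LF[19]=C('q')+9=11+9=20
L[20]='q': occ=10, LF[20]=C('q')+10=11+10=21
L[21]='p': occ=9, LF[21]=C('p')+9=1+9=10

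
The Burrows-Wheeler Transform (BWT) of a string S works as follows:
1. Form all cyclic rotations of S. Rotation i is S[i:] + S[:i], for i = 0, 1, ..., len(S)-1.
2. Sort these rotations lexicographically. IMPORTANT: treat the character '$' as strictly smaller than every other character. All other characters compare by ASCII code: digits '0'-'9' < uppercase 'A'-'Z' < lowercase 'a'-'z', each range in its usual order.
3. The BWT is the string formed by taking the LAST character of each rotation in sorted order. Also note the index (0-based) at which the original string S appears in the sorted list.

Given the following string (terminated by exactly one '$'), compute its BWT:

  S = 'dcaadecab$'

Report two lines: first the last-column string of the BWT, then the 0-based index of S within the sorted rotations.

All 10 rotations (rotation i = S[i:]+S[:i]):
  rot[0] = dcaadecab$
  rot[1] = caadecab$d
  rot[2] = aadecab$dc
  rot[3] = adecab$dca
  rot[4] = decab$dcaa
  rot[5] = ecab$dcaad
  rot[6] = cab$dcaade
  rot[7] = ab$dcaadec
  rot[8] = b$dcaadeca
  rot[9] = $dcaadecab
Sorted (with $ < everything):
  sorted[0] = $dcaadecab  (last char: 'b')
  sorted[1] = aadecab$dc  (last char: 'c')
  sorted[2] = ab$dcaadec  (last char: 'c')
  sorted[3] = adecab$dca  (last char: 'a')
  sorted[4] = b$dcaadeca  (last char: 'a')
  sorted[5] = caadecab$d  (last char: 'd')
  sorted[6] = cab$dcaade  (last char: 'e')
  sorted[7] = dcaadecab$  (last char: '$')
  sorted[8] = decab$dcaa  (last char: 'a')
  sorted[9] = ecab$dcaad  (last char: 'd')
Last column: bccaade$ad
Original string S is at sorted index 7

Answer: bccaade$ad
7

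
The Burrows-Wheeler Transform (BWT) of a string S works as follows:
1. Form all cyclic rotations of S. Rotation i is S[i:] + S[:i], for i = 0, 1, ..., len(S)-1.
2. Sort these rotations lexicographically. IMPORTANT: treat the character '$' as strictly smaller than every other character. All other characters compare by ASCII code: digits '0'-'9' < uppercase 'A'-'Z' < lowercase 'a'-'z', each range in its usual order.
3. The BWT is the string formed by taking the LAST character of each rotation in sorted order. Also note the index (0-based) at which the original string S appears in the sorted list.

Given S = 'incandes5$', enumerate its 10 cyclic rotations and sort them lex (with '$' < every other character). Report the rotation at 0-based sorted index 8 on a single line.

All 10 rotations (rotation i = S[i:]+S[:i]):
  rot[0] = incandes5$
  rot[1] = ncandes5$i
  rot[2] = candes5$in
  rot[3] = andes5$inc
  rot[4] = ndes5$inca
  rot[5] = des5$incan
  rot[6] = es5$incand
  rot[7] = s5$incande
  rot[8] = 5$incandes
  rot[9] = $incandes5
Sorted (with $ < everything):
  sorted[0] = $incandes5
  sorted[1] = 5$incandes
  sorted[2] = andes5$inc
  sorted[3] = candes5$in
  sorted[4] = des5$incan
  sorted[5] = es5$incand
  sorted[6] = incandes5$
  sorted[7] = ncandes5$i
  sorted[8] = ndes5$inca
  sorted[9] = s5$incande
sorted[8] = ndes5$inca

Answer: ndes5$inca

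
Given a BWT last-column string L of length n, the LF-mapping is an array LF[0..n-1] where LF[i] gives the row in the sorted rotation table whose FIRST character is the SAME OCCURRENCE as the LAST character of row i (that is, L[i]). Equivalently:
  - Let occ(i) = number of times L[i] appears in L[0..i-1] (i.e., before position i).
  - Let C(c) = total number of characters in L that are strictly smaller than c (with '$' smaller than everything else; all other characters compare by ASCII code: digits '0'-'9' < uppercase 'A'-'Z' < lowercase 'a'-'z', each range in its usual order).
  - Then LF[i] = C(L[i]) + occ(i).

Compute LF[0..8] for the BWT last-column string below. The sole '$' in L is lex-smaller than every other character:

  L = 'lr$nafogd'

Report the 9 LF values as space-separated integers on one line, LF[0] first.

Char counts: '$':1, 'a':1, 'd':1, 'f':1, 'g':1, 'l':1, 'n':1, 'o':1, 'r':1
C (first-col start): C('$')=0, C('a')=1, C('d')=2, C('f')=3, C('g')=4, C('l')=5, C('n')=6, C('o')=7, C('r')=8
L[0]='l': occ=0, LF[0]=C('l')+0=5+0=5
L[1]='r': occ=0, LF[1]=C('r')+0=8+0=8
L[2]='$': occ=0, LF[2]=C('$')+0=0+0=0
L[3]='n': occ=0, LF[3]=C('n')+0=6+0=6
L[4]='a': occ=0, LF[4]=C('a')+0=1+0=1
L[5]='f': occ=0, LF[5]=C('f')+0=3+0=3
L[6]='o': occ=0, LF[6]=C('o')+0=7+0=7
L[7]='g': occ=0, LF[7]=C('g')+0=4+0=4
L[8]='d': occ=0, LF[8]=C('d')+0=2+0=2

Answer: 5 8 0 6 1 3 7 4 2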